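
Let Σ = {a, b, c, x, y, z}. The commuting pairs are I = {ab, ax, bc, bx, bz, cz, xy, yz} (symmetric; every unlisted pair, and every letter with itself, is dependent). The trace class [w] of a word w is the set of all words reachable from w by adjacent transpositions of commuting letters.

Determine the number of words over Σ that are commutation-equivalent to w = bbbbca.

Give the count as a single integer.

0(b) covers ∅
1(b) covers 0:b
2(b) covers 1:b
3(b) covers 2:b
4(c) covers ∅
5(a) covers 4:c
floor of heap: 0:b, 4:c
completions by unplaced set U, small U first (add the entries for U minus each lowest piece of U):
  |U|=1: {3}:1  {5}:1
  |U|=2: {2,3}:1  {3,5}:2  {4,5}:1
  |U|=3: {1,2,3}:1  {2,3,5}:3  {3,4,5}:3
  |U|=4: {0,1,2,3}:1  {1,2,3,5}:4  {2,3,4,5}:6
  start at 0(b): 10
  start at 4(c): 5
sum over floor = 15

15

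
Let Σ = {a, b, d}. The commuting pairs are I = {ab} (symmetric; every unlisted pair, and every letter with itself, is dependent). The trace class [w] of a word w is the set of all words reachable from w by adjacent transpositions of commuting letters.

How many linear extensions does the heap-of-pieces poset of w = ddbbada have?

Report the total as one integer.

3

drop 0:d onto floor
drop 1:d onto {0:d}
drop 2:b onto {1:d}
drop 3:b onto {2:b}
drop 4:a onto {1:d}
drop 5:d onto {3:b, 4:a}
drop 6:a onto {5:d}
ground layer = {0:d}
drop-orders for the pieces not yet dropped (sum over which currently-grounded one goes next):
  1 to go: {6} 1
  2 to go: {5,6} 1
  3 to go: {3,5,6} 1  {4,5,6} 1
  4 to go: {2,3,5,6} 1  {3,4,5,6} 2
  5 to go: {2,3,4,5,6} 3
  if 0:d drops first: 3 orders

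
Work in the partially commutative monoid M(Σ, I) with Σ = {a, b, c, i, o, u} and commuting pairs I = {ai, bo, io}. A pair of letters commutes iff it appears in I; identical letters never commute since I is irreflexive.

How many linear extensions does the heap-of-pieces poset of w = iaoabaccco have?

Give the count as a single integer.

drop 0:i onto floor
drop 1:a onto floor
drop 2:o onto {1:a}
drop 3:a onto {2:o}
drop 4:b onto {0:i, 3:a}
drop 5:a onto {4:b}
drop 6:c onto {5:a}
drop 7:c onto {6:c}
drop 8:c onto {7:c}
drop 9:o onto {8:c}
ground layer = {0:i, 1:a}
drop-orders for the pieces not yet dropped (sum over which currently-grounded one goes next):
  1 to go: {9} 1
  2 to go: {8,9} 1
  3 to go: {7,8,9} 1
  4 to go: {6,7,8,9} 1
  5 to go: {5,6,7,8,9} 1
  6 to go: {4,5,6,7,8,9} 1
  7 to go: {0,4,5,6,7,8,9} 1  {3,4,5,6,7,8,9} 1
  8 to go: {0,3,4,5,6,7,8,9} 2  {2,3,4,5,6,7,8,9} 1
  if 0:i drops first: 1 orders
  if 1:a drops first: 3 orders
heap linearizations: 4

4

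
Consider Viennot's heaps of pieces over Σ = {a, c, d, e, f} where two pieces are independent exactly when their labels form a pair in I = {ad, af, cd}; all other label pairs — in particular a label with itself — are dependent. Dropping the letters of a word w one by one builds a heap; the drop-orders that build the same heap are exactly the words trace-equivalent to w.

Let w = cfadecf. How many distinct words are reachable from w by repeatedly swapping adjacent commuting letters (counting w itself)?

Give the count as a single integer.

3

#0=c has no predecessor
#1=f depends on [0:c]
#2=a depends on [0:c]
#3=d depends on [1:f]
#4=e depends on [2:a, 3:d]
#5=c depends on [4:e]
#6=f depends on [5:c]
sources: [0:c]
N(rest) = Σ N(rest − s) over sources s of rest; N(one piece) = 1:
  size 1 → [6]=1
  size 2 → [5,6]=1
  size 3 → [4,5,6]=1
  size 4 → [2,4,5,6]=1  [3,4,5,6]=1
  size 5 → [1,3,4,5,6]=1  [2,3,4,5,6]=2
  first=0(c) contributes 3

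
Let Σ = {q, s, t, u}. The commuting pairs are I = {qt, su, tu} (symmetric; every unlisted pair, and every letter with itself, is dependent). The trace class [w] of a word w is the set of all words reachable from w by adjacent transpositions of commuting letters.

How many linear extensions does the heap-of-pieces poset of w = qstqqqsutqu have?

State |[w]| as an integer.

31

drop 0:q onto floor
drop 1:s onto {0:q}
drop 2:t onto {1:s}
drop 3:q onto {1:s}
drop 4:q onto {3:q}
drop 5:q onto {4:q}
drop 6:s onto {2:t, 5:q}
drop 7:u onto {5:q}
drop 8:t onto {6:s}
drop 9:q onto {6:s, 7:u}
drop 10:u onto {9:q}
ground layer = {0:q}
drop-orders for the pieces not yet dropped (sum over which currently-grounded one goes next):
  1 to go: {8} 1  {10} 1
  2 to go: {8,10} 2  {9,10} 1
  3 to go: {7,9,10} 1  {8,9,10} 3
  4 to go: {6,8,9,10} 3  {7,8,9,10} 4
  5 to go: {2,6,8,9,10} 3  {6,7,8,9,10} 7
  6 to go: {2,6,7,8,9,10} 10  {5,6,7,8,9,10} 7
  7 to go: {2,5,6,7,8,9,10} 17  {4,5,6,7,8,9,10} 7
  8 to go: {2,4,5,6,7,8,9,10} 24  {3,4,5,6,7,8,9,10} 7
  9 to go: {2,3,4,5,6,7,8,9,10} 31
  if 0:q drops first: 31 orders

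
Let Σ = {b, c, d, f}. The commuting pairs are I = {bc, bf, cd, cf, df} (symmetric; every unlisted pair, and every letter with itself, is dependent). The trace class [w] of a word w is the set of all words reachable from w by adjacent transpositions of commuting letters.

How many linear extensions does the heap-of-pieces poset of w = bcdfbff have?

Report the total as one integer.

0(b) covers ∅
1(c) covers ∅
2(d) covers 0:b
3(f) covers ∅
4(b) covers 2:d
5(f) covers 3:f
6(f) covers 5:f
floor of heap: 0:b, 1:c, 3:f
completions by unplaced set U, small U first (add the entries for U minus each lowest piece of U):
  |U|=1: {1}:1  {4}:1  {6}:1
  |U|=2: {1,4}:2  {1,6}:2  {2,4}:1  {4,6}:2  {5,6}:1
  |U|=3: {0,2,4}:1  {1,2,4}:3  {1,4,6}:6  {1,5,6}:3  {2,4,6}:3  {3,5,6}:1  {4,5,6}:3
  |U|=4: {0,1,2,4}:4  {0,2,4,6}:4  {1,2,4,6}:12  {1,3,5,6}:4  {1,4,5,6}:12  {2,4,5,6}:6  {3,4,5,6}:4
  |U|=5: {0,1,2,4,6}:20  {0,2,4,5,6}:10  {1,2,4,5,6}:30  {1,3,4,5,6}:20  {2,3,4,5,6}:10
  start at 0(b): 60
  start at 1(c): 20
  start at 3(f): 60
sum over floor = 140

140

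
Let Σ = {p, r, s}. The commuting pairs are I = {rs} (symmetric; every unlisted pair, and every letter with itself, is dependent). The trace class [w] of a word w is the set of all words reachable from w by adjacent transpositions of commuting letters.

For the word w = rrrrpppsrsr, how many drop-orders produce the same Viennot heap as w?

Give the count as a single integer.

6

0(r) covers ∅
1(r) covers 0:r
2(r) covers 1:r
3(r) covers 2:r
4(p) covers 3:r
5(p) covers 4:p
6(p) covers 5:p
7(s) covers 6:p
8(r) covers 6:p
9(s) covers 7:s
10(r) covers 8:r
floor of heap: 0:r
completions by unplaced set U, small U first (add the entries for U minus each lowest piece of U):
  |U|=1: {9}:1  {10}:1
  |U|=2: {7,9}:1  {8,10}:1  {9,10}:2
  |U|=3: {7,9,10}:3  {8,9,10}:3
  |U|=4: {7,8,9,10}:6
  |U|=5: {6,7,8,9,10}:6
  |U|=6: {5,6,7,8,9,10}:6
  |U|=7: {4,5,6,7,8,9,10}:6
  |U|=8: {3,4,5,6,7,8,9,10}:6
  |U|=9: {2,3,4,5,6,7,8,9,10}:6
  start at 0(r): 6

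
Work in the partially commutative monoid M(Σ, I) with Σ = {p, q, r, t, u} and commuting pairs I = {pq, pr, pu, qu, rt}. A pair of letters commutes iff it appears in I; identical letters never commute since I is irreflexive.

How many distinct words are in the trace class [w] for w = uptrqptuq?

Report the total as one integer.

0(u) covers ∅
1(p) covers ∅
2(t) covers 0:u, 1:p
3(r) covers 0:u
4(q) covers 2:t, 3:r
5(p) covers 2:t
6(t) covers 4:q, 5:p
7(u) covers 6:t
8(q) covers 6:t
floor of heap: 0:u, 1:p
completions by unplaced set U, small U first (add the entries for U minus each lowest piece of U):
  |U|=1: {7}:1  {8}:1
  |U|=2: {7,8}:2
  |U|=3: {6,7,8}:2
  |U|=4: {4,6,7,8}:2  {5,6,7,8}:2
  |U|=5: {3,4,6,7,8}:2  {4,5,6,7,8}:4
  |U|=6: {2,4,5,6,7,8}:4  {3,4,5,6,7,8}:6
  |U|=7: {1,2,4,5,6,7,8}:4  {2,3,4,5,6,7,8}:10
  start at 0(u): 14
  start at 1(p): 10
sum over floor = 24

24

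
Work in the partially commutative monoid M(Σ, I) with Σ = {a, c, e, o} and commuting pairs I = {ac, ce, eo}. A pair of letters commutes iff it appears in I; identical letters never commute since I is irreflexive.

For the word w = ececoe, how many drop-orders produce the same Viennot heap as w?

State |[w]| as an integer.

20

piece 0:e — minimal
piece 1:c — minimal
piece 2:e rests on {0:e}
piece 3:c rests on {1:c}
piece 4:o rests on {3:c}
piece 5:e rests on {2:e}
minimal pieces: {0:e, 1:c}
ways to finish when only these pieces remain (= sum over removing one remaining piece with nothing left below it):
  1 left: {4}→1  {5}→1
  2 left: {2,5}→1  {3,4}→1  {4,5}→2
  3 left: {0,2,5}→1  {1,3,4}→1  {2,4,5}→3  {3,4,5}→3
  4 left: {0,2,4,5}→4  {1,3,4,5}→4  {2,3,4,5}→6
  placing 0:e first → 10 extensions
  placing 1:c first → 10 extensions
total linear extensions = 20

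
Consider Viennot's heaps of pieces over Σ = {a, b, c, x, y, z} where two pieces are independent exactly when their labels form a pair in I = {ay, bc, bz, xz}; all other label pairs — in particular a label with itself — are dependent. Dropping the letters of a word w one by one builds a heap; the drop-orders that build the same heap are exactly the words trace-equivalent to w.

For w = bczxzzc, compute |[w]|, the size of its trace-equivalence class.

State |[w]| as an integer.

#0=b has no predecessor
#1=c has no predecessor
#2=z depends on [1:c]
#3=x depends on [0:b, 1:c]
#4=z depends on [2:z]
#5=z depends on [4:z]
#6=c depends on [3:x, 5:z]
sources: [0:b, 1:c]
N(rest) = Σ N(rest − s) over sources s of rest; N(one piece) = 1:
  size 1 → [6]=1
  size 2 → [3,6]=1  [5,6]=1
  size 3 → [0,3,6]=1  [3,5,6]=2  [4,5,6]=1
  size 4 → [0,3,5,6]=3  [2,4,5,6]=1  [3,4,5,6]=3
  size 5 → [0,3,4,5,6]=6  [2,3,4,5,6]=4
  first=0(b) contributes 4
  first=1(c) contributes 10
|[w]| = 14

14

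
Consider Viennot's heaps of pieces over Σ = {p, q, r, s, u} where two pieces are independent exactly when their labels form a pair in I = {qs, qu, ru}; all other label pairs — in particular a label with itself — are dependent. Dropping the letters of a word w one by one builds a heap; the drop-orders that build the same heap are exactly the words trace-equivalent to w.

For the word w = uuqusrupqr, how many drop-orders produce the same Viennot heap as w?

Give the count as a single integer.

0(u) covers ∅
1(u) covers 0:u
2(q) covers ∅
3(u) covers 1:u
4(s) covers 3:u
5(r) covers 2:q, 4:s
6(u) covers 4:s
7(p) covers 5:r, 6:u
8(q) covers 7:p
9(r) covers 8:q
floor of heap: 0:u, 2:q
completions by unplaced set U, small U first (add the entries for U minus each lowest piece of U):
  |U|=1: {9}:1
  |U|=2: {8,9}:1
  |U|=3: {7,8,9}:1
  |U|=4: {5,7,8,9}:1  {6,7,8,9}:1
  |U|=5: {2,5,7,8,9}:1  {5,6,7,8,9}:2
  |U|=6: {2,5,6,7,8,9}:3  {4,5,6,7,8,9}:2
  |U|=7: {2,4,5,6,7,8,9}:5  {3,4,5,6,7,8,9}:2
  |U|=8: {1,3,4,5,6,7,8,9}:2  {2,3,4,5,6,7,8,9}:7
  start at 0(u): 9
  start at 2(q): 2
sum over floor = 11

11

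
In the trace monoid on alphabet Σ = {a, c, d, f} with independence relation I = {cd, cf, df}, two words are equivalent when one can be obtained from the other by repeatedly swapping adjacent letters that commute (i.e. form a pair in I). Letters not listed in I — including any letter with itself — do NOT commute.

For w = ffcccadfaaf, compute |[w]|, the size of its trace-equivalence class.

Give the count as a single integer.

20

piece 0:f — minimal
piece 1:f rests on {0:f}
piece 2:c — minimal
piece 3:c rests on {2:c}
piece 4:c rests on {3:c}
piece 5:a rests on {1:f, 4:c}
piece 6:d rests on {5:a}
piece 7:f rests on {5:a}
piece 8:a rests on {6:d, 7:f}
piece 9:a rests on {8:a}
piece 10:f rests on {9:a}
minimal pieces: {0:f, 2:c}
ways to finish when only these pieces remain (= sum over removing one remaining piece with nothing left below it):
  1 left: {10}→1
  2 left: {9,10}→1
  3 left: {8,9,10}→1
  4 left: {6,8,9,10}→1  {7,8,9,10}→1
  5 left: {6,7,8,9,10}→2
  6 left: {5,6,7,8,9,10}→2
  7 left: {1,5,6,7,8,9,10}→2  {4,5,6,7,8,9,10}→2
  8 left: {0,1,5,6,7,8,9,10}→2  {1,4,5,6,7,8,9,10}→4  {3,4,5,6,7,8,9,10}→2
  9 left: {0,1,4,5,6,7,8,9,10}→6  {1,3,4,5,6,7,8,9,10}→6  {2,3,4,5,6,7,8,9,10}→2
  placing 0:f first → 8 extensions
  placing 2:c first → 12 extensions
total linear extensions = 20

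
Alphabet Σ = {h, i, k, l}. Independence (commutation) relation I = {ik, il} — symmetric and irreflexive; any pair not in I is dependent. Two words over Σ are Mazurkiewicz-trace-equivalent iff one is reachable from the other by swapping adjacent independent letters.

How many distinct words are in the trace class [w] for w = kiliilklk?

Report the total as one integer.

0(k) covers ∅
1(i) covers ∅
2(l) covers 0:k
3(i) covers 1:i
4(i) covers 3:i
5(l) covers 2:l
6(k) covers 5:l
7(l) covers 6:k
8(k) covers 7:l
floor of heap: 0:k, 1:i
completions by unplaced set U, small U first (add the entries for U minus each lowest piece of U):
  |U|=1: {4}:1  {8}:1
  |U|=2: {3,4}:1  {4,8}:2  {7,8}:1
  |U|=3: {1,3,4}:1  {3,4,8}:3  {4,7,8}:3  {6,7,8}:1
  |U|=4: {1,3,4,8}:4  {3,4,7,8}:6  {4,6,7,8}:4  {5,6,7,8}:1
  |U|=5: {1,3,4,7,8}:10  {2,5,6,7,8}:1  {3,4,6,7,8}:10  {4,5,6,7,8}:5
  |U|=6: {0,2,5,6,7,8}:1  {1,3,4,6,7,8}:20  {2,4,5,6,7,8}:6  {3,4,5,6,7,8}:15
  |U|=7: {0,2,4,5,6,7,8}:7  {1,3,4,5,6,7,8}:35  {2,3,4,5,6,7,8}:21
  start at 0(k): 56
  start at 1(i): 28
sum over floor = 84

84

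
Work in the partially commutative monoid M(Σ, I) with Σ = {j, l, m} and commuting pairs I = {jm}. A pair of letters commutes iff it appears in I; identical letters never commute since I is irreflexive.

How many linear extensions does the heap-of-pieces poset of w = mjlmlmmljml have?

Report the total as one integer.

4

#0=m has no predecessor
#1=j has no predecessor
#2=l depends on [0:m, 1:j]
#3=m depends on [2:l]
#4=l depends on [3:m]
#5=m depends on [4:l]
#6=m depends on [5:m]
#7=l depends on [6:m]
#8=j depends on [7:l]
#9=m depends on [7:l]
#10=l depends on [8:j, 9:m]
sources: [0:m, 1:j]
N(rest) = Σ N(rest − s) over sources s of rest; N(one piece) = 1:
  size 1 → [10]=1
  size 2 → [8,10]=1  [9,10]=1
  size 3 → [8,9,10]=2
  size 4 → [7,8,9,10]=2
  size 5 → [6,7,8,9,10]=2
  size 6 → [5,6,7,8,9,10]=2
  size 7 → [4,5,6,7,8,9,10]=2
  size 8 → [3,4,5,6,7,8,9,10]=2
  size 9 → [2,3,4,5,6,7,8,9,10]=2
  first=0(m) contributes 2
  first=1(j) contributes 2
|[w]| = 4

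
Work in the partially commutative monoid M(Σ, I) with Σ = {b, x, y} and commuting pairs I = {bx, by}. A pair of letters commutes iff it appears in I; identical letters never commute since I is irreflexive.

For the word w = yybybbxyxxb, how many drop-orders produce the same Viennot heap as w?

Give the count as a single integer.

330

0(y) covers ∅
1(y) covers 0:y
2(b) covers ∅
3(y) covers 1:y
4(b) covers 2:b
5(b) covers 4:b
6(x) covers 3:y
7(y) covers 6:x
8(x) covers 7:y
9(x) covers 8:x
10(b) covers 5:b
floor of heap: 0:y, 2:b
completions by unplaced set U, small U first (add the entries for U minus each lowest piece of U):
  |U|=1: {9}:1  {10}:1
  |U|=2: {5,10}:1  {8,9}:1  {9,10}:2
  |U|=3: {4,5,10}:1  {5,9,10}:3  {7,8,9}:1  {8,9,10}:3
  |U|=4: {2,4,5,10}:1  {4,5,9,10}:4  {5,8,9,10}:6  {6,7,8,9}:1  {7,8,9,10}:4
  |U|=5: {2,4,5,9,10}:5  {3,6,7,8,9}:1  {4,5,8,9,10}:10  {5,7,8,9,10}:10  {6,7,8,9,10}:5
  |U|=6: {1,3,6,7,8,9}:1  {2,4,5,8,9,10}:15  {3,6,7,8,9,10}:6  {4,5,7,8,9,10}:20  {5,6,7,8,9,10}:15
  |U|=7: {0,1,3,6,7,8,9}:1  {1,3,6,7,8,9,10}:7  {2,4,5,7,8,9,10}:35  {3,5,6,7,8,9,10}:21  {4,5,6,7,8,9,10}:35
  |U|=8: {0,1,3,6,7,8,9,10}:8  {1,3,5,6,7,8,9,10}:28  {2,4,5,6,7,8,9,10}:70  {3,4,5,6,7,8,9,10}:56
  |U|=9: {0,1,3,5,6,7,8,9,10}:36  {1,3,4,5,6,7,8,9,10}:84  {2,3,4,5,6,7,8,9,10}:126
  start at 0(y): 210
  start at 2(b): 120
sum over floor = 330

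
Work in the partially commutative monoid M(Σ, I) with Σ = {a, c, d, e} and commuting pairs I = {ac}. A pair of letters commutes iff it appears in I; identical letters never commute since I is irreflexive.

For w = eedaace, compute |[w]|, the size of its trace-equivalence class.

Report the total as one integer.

3

drop 0:e onto floor
drop 1:e onto {0:e}
drop 2:d onto {1:e}
drop 3:a onto {2:d}
drop 4:a onto {3:a}
drop 5:c onto {2:d}
drop 6:e onto {4:a, 5:c}
ground layer = {0:e}
drop-orders for the pieces not yet dropped (sum over which currently-grounded one goes next):
  1 to go: {6} 1
  2 to go: {4,6} 1  {5,6} 1
  3 to go: {3,4,6} 1  {4,5,6} 2
  4 to go: {3,4,5,6} 3
  5 to go: {2,3,4,5,6} 3
  if 0:e drops first: 3 orders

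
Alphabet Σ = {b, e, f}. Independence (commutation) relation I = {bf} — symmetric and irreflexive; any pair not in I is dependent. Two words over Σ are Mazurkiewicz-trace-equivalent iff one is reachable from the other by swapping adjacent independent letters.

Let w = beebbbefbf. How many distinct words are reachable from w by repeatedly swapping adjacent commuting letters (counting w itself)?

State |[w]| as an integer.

piece 0:b — minimal
piece 1:e rests on {0:b}
piece 2:e rests on {1:e}
piece 3:b rests on {2:e}
piece 4:b rests on {3:b}
piece 5:b rests on {4:b}
piece 6:e rests on {5:b}
piece 7:f rests on {6:e}
piece 8:b rests on {6:e}
piece 9:f rests on {7:f}
minimal pieces: {0:b}
ways to finish when only these pieces remain (= sum over removing one remaining piece with nothing left below it):
  1 left: {8}→1  {9}→1
  2 left: {7,9}→1  {8,9}→2
  3 left: {7,8,9}→3
  4 left: {6,7,8,9}→3
  5 left: {5,6,7,8,9}→3
  6 left: {4,5,6,7,8,9}→3
  7 left: {3,4,5,6,7,8,9}→3
  8 left: {2,3,4,5,6,7,8,9}→3
  placing 0:b first → 3 extensions

3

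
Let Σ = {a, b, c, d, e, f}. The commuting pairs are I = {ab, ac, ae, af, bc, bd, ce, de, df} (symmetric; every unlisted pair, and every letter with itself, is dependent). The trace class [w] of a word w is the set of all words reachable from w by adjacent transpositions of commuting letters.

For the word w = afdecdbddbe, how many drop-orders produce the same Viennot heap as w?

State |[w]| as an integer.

406

piece 0:a — minimal
piece 1:f — minimal
piece 2:d rests on {0:a}
piece 3:e rests on {1:f}
piece 4:c rests on {1:f, 2:d}
piece 5:d rests on {4:c}
piece 6:b rests on {3:e}
piece 7:d rests on {5:d}
piece 8:d rests on {7:d}
piece 9:b rests on {6:b}
piece 10:e rests on {9:b}
minimal pieces: {0:a, 1:f}
ways to finish when only these pieces remain (= sum over removing one remaining piece with nothing left below it):
  1 left: {8}→1  {10}→1
  2 left: {7,8}→1  {8,10}→2  {9,10}→1
  3 left: {5,7,8}→1  {6,9,10}→1  {7,8,10}→3  {8,9,10}→3
  4 left: {3,6,9,10}→1  {4,5,7,8}→1  {5,7,8,10}→4  {6,8,9,10}→4  {7,8,9,10}→6
  5 left: {2,4,5,7,8}→1  {3,6,8,9,10}→5  {4,5,7,8,10}→5  {5,7,8,9,10}→10  {6,7,8,9,10}→10
  6 left: {0,2,4,5,7,8}→1  {2,4,5,7,8,10}→6  {3,6,7,8,9,10}→15  {4,5,7,8,9,10}→15  {5,6,7,8,9,10}→20
  7 left: {0,2,4,5,7,8,10}→7  {2,4,5,7,8,9,10}→21  {3,5,6,7,8,9,10}→35  {4,5,6,7,8,9,10}→35
  8 left: {0,2,4,5,7,8,9,10}→28  {2,4,5,6,7,8,9,10}→56  {3,4,5,6,7,8,9,10}→70
  9 left: {0,2,4,5,6,7,8,9,10}→84  {1,3,4,5,6,7,8,9,10}→70  {2,3,4,5,6,7,8,9,10}→126
  placing 0:a first → 196 extensions
  placing 1:f first → 210 extensions
total linear extensions = 406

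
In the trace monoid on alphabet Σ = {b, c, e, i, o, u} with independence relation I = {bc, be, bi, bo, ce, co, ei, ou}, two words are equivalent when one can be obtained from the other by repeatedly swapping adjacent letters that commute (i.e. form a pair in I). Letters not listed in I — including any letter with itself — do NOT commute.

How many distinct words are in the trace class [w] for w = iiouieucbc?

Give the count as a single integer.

0(i) covers ∅
1(i) covers 0:i
2(o) covers 1:i
3(u) covers 1:i
4(i) covers 2:o, 3:u
5(e) covers 2:o, 3:u
6(u) covers 4:i, 5:e
7(c) covers 6:u
8(b) covers 6:u
9(c) covers 7:c
floor of heap: 0:i
completions by unplaced set U, small U first (add the entries for U minus each lowest piece of U):
  |U|=1: {8}:1  {9}:1
  |U|=2: {7,9}:1  {8,9}:2
  |U|=3: {7,8,9}:3
  |U|=4: {6,7,8,9}:3
  |U|=5: {4,6,7,8,9}:3  {5,6,7,8,9}:3
  |U|=6: {4,5,6,7,8,9}:6
  |U|=7: {2,4,5,6,7,8,9}:6  {3,4,5,6,7,8,9}:6
  |U|=8: {2,3,4,5,6,7,8,9}:12
  start at 0(i): 12

12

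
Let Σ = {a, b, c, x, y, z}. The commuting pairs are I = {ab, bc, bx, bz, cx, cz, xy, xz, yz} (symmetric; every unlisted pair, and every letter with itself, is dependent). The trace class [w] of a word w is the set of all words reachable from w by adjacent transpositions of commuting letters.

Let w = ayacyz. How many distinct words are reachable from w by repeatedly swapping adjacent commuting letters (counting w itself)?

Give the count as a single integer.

3

drop 0:a onto floor
drop 1:y onto {0:a}
drop 2:a onto {1:y}
drop 3:c onto {2:a}
drop 4:y onto {3:c}
drop 5:z onto {2:a}
ground layer = {0:a}
drop-orders for the pieces not yet dropped (sum over which currently-grounded one goes next):
  1 to go: {4} 1  {5} 1
  2 to go: {3,4} 1  {4,5} 2
  3 to go: {3,4,5} 3
  4 to go: {2,3,4,5} 3
  if 0:a drops first: 3 orders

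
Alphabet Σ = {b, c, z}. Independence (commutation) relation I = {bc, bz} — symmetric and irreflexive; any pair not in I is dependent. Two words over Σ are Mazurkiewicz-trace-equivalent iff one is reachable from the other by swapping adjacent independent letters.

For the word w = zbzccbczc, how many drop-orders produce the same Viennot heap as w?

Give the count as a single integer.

0(z) covers ∅
1(b) covers ∅
2(z) covers 0:z
3(c) covers 2:z
4(c) covers 3:c
5(b) covers 1:b
6(c) covers 4:c
7(z) covers 6:c
8(c) covers 7:z
floor of heap: 0:z, 1:b
completions by unplaced set U, small U first (add the entries for U minus each lowest piece of U):
  |U|=1: {5}:1  {8}:1
  |U|=2: {1,5}:1  {5,8}:2  {7,8}:1
  |U|=3: {1,5,8}:3  {5,7,8}:3  {6,7,8}:1
  |U|=4: {1,5,7,8}:6  {4,6,7,8}:1  {5,6,7,8}:4
  |U|=5: {1,5,6,7,8}:10  {3,4,6,7,8}:1  {4,5,6,7,8}:5
  |U|=6: {1,4,5,6,7,8}:15  {2,3,4,6,7,8}:1  {3,4,5,6,7,8}:6
  |U|=7: {0,2,3,4,6,7,8}:1  {1,3,4,5,6,7,8}:21  {2,3,4,5,6,7,8}:7
  start at 0(z): 28
  start at 1(b): 8
sum over floor = 36

36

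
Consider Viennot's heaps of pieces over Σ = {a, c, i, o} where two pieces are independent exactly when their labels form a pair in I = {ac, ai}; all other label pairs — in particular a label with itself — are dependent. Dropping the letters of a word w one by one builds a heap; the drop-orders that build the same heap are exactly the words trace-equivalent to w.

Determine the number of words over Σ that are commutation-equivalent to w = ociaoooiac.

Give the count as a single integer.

piece 0:o — minimal
piece 1:c rests on {0:o}
piece 2:i rests on {1:c}
piece 3:a rests on {0:o}
piece 4:o rests on {2:i, 3:a}
piece 5:o rests on {4:o}
piece 6:o rests on {5:o}
piece 7:i rests on {6:o}
piece 8:a rests on {6:o}
piece 9:c rests on {7:i}
minimal pieces: {0:o}
ways to finish when only these pieces remain (= sum over removing one remaining piece with nothing left below it):
  1 left: {8}→1  {9}→1
  2 left: {7,9}→1  {8,9}→2
  3 left: {7,8,9}→3
  4 left: {6,7,8,9}→3
  5 left: {5,6,7,8,9}→3
  6 left: {4,5,6,7,8,9}→3
  7 left: {2,4,5,6,7,8,9}→3  {3,4,5,6,7,8,9}→3
  8 left: {1,2,4,5,6,7,8,9}→3  {2,3,4,5,6,7,8,9}→6
  placing 0:o first → 9 extensions

9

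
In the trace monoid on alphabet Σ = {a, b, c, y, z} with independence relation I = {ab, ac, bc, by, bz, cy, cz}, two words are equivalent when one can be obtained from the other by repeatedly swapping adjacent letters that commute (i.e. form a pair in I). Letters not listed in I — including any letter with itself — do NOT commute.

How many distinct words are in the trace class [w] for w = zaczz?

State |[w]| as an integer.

5

drop 0:z onto floor
drop 1:a onto {0:z}
drop 2:c onto floor
drop 3:z onto {1:a}
drop 4:z onto {3:z}
ground layer = {0:z, 2:c}
drop-orders for the pieces not yet dropped (sum over which currently-grounded one goes next):
  1 to go: {2} 1  {4} 1
  2 to go: {2,4} 2  {3,4} 1
  3 to go: {1,3,4} 1  {2,3,4} 3
  if 0:z drops first: 4 orders
  if 2:c drops first: 1 orders
heap linearizations: 5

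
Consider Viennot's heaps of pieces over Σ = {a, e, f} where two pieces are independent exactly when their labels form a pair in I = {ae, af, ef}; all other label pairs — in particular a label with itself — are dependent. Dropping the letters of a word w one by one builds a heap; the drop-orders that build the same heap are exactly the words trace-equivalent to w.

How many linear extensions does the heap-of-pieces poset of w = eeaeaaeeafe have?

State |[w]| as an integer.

2310

0(e) covers ∅
1(e) covers 0:e
2(a) covers ∅
3(e) covers 1:e
4(a) covers 2:a
5(a) covers 4:a
6(e) covers 3:e
7(e) covers 6:e
8(a) covers 5:a
9(f) covers ∅
10(e) covers 7:e
floor of heap: 0:e, 2:a, 9:f
completions by unplaced set U, small U first (add the entries for U minus each lowest piece of U):
  |U|=1: {8}:1  {9}:1  {10}:1
  |U|=2: {5,8}:1  {7,10}:1  {8,9}:2  {8,10}:2  {9,10}:2
  |U|=3: {4,5,8}:1  {5,8,9}:3  {5,8,10}:3  {6,7,10}:1  {7,8,10}:3  {7,9,10}:3  {8,9,10}:6
  |U|=4: {2,4,5,8}:1  {3,6,7,10}:1  {4,5,8,9}:4  {4,5,8,10}:4  {5,7,8,10}:6  {5,8,9,10}:12  {6,7,8,10}:4  {6,7,9,10}:4  {7,8,9,10}:12
  |U|=5: {1,3,6,7,10}:1  {2,4,5,8,9}:5  {2,4,5,8,10}:5  {3,6,7,8,10}:5  {3,6,7,9,10}:5  {4,5,7,8,10}:10  {4,5,8,9,10}:20  {5,6,7,8,10}:10  {5,7,8,9,10}:30  {6,7,8,9,10}:20
  |U|=6: {0,1,3,6,7,10}:1  {1,3,6,7,8,10}:6  {1,3,6,7,9,10}:6  {2,4,5,7,8,10}:15  {2,4,5,8,9,10}:30  {3,5,6,7,8,10}:15  {3,6,7,8,9,10}:30  {4,5,6,7,8,10}:20  {4,5,7,8,9,10}:60  {5,6,7,8,9,10}:60
  |U|=7: {0,1,3,6,7,8,10}:7  {0,1,3,6,7,9,10}:7  {1,3,5,6,7,8,10}:21  {1,3,6,7,8,9,10}:42  {2,4,5,6,7,8,10}:35  {2,4,5,7,8,9,10}:105  {3,4,5,6,7,8,10}:35  {3,5,6,7,8,9,10}:105  {4,5,6,7,8,9,10}:140
  |U|=8: {0,1,3,5,6,7,8,10}:28  {0,1,3,6,7,8,9,10}:56  {1,3,4,5,6,7,8,10}:56  {1,3,5,6,7,8,9,10}:168  {2,3,4,5,6,7,8,10}:70  {2,4,5,6,7,8,9,10}:280  {3,4,5,6,7,8,9,10}:280
  |U|=9: {0,1,3,4,5,6,7,8,10}:84  {0,1,3,5,6,7,8,9,10}:252  {1,2,3,4,5,6,7,8,10}:126  {1,3,4,5,6,7,8,9,10}:504  {2,3,4,5,6,7,8,9,10}:630
  start at 0(e): 1260
  start at 2(a): 840
  start at 9(f): 210
sum over floor = 2310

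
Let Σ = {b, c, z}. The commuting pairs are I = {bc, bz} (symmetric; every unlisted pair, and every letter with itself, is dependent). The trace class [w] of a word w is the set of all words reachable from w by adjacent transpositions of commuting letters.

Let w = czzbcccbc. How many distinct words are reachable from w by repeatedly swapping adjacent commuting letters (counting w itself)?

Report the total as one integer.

0(c) covers ∅
1(z) covers 0:c
2(z) covers 1:z
3(b) covers ∅
4(c) covers 2:z
5(c) covers 4:c
6(c) covers 5:c
7(b) covers 3:b
8(c) covers 6:c
floor of heap: 0:c, 3:b
completions by unplaced set U, small U first (add the entries for U minus each lowest piece of U):
  |U|=1: {7}:1  {8}:1
  |U|=2: {3,7}:1  {6,8}:1  {7,8}:2
  |U|=3: {3,7,8}:3  {5,6,8}:1  {6,7,8}:3
  |U|=4: {3,6,7,8}:6  {4,5,6,8}:1  {5,6,7,8}:4
  |U|=5: {2,4,5,6,8}:1  {3,5,6,7,8}:10  {4,5,6,7,8}:5
  |U|=6: {1,2,4,5,6,8}:1  {2,4,5,6,7,8}:6  {3,4,5,6,7,8}:15
  |U|=7: {0,1,2,4,5,6,8}:1  {1,2,4,5,6,7,8}:7  {2,3,4,5,6,7,8}:21
  start at 0(c): 28
  start at 3(b): 8
sum over floor = 36

36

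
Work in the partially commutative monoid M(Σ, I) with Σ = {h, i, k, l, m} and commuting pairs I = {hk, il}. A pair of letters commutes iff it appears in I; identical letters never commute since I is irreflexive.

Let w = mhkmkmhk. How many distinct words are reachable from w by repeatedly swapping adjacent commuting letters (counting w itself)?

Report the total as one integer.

#0=m has no predecessor
#1=h depends on [0:m]
#2=k depends on [0:m]
#3=m depends on [1:h, 2:k]
#4=k depends on [3:m]
#5=m depends on [4:k]
#6=h depends on [5:m]
#7=k depends on [5:m]
sources: [0:m]
N(rest) = Σ N(rest − s) over sources s of rest; N(one piece) = 1:
  size 1 → [6]=1  [7]=1
  size 2 → [6,7]=2
  size 3 → [5,6,7]=2
  size 4 → [4,5,6,7]=2
  size 5 → [3,4,5,6,7]=2
  size 6 → [1,3,4,5,6,7]=2  [2,3,4,5,6,7]=2
  first=0(m) contributes 4

4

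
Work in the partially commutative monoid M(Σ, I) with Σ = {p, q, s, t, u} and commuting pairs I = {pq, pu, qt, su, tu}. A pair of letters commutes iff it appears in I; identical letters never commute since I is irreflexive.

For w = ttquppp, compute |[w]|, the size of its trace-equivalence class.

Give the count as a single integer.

21

piece 0:t — minimal
piece 1:t rests on {0:t}
piece 2:q — minimal
piece 3:u rests on {2:q}
piece 4:p rests on {1:t}
piece 5:p rests on {4:p}
piece 6:p rests on {5:p}
minimal pieces: {0:t, 2:q}
ways to finish when only these pieces remain (= sum over removing one remaining piece with nothing left below it):
  1 left: {3}→1  {6}→1
  2 left: {2,3}→1  {3,6}→2  {5,6}→1
  3 left: {2,3,6}→3  {3,5,6}→3  {4,5,6}→1
  4 left: {1,4,5,6}→1  {2,3,5,6}→6  {3,4,5,6}→4
  5 left: {0,1,4,5,6}→1  {1,3,4,5,6}→5  {2,3,4,5,6}→10
  placing 0:t first → 15 extensions
  placing 2:q first → 6 extensions
total linear extensions = 21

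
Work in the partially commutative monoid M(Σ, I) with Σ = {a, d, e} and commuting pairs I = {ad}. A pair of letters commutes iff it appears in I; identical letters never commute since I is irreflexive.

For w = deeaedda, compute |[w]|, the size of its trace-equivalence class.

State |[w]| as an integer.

0(d) covers ∅
1(e) covers 0:d
2(e) covers 1:e
3(a) covers 2:e
4(e) covers 3:a
5(d) covers 4:e
6(d) covers 5:d
7(a) covers 4:e
floor of heap: 0:d
completions by unplaced set U, small U first (add the entries for U minus each lowest piece of U):
  |U|=1: {6}:1  {7}:1
  |U|=2: {5,6}:1  {6,7}:2
  |U|=3: {5,6,7}:3
  |U|=4: {4,5,6,7}:3
  |U|=5: {3,4,5,6,7}:3
  |U|=6: {2,3,4,5,6,7}:3
  start at 0(d): 3

3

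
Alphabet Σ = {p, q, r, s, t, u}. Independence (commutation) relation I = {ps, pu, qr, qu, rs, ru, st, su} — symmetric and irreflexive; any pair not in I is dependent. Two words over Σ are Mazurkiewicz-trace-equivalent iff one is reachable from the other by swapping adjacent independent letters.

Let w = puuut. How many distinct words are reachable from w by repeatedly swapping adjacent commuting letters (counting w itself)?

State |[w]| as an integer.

#0=p has no predecessor
#1=u has no predecessor
#2=u depends on [1:u]
#3=u depends on [2:u]
#4=t depends on [0:p, 3:u]
sources: [0:p, 1:u]
N(rest) = Σ N(rest − s) over sources s of rest; N(one piece) = 1:
  size 1 → [4]=1
  size 2 → [0,4]=1  [3,4]=1
  size 3 → [0,3,4]=2  [2,3,4]=1
  first=0(p) contributes 1
  first=1(u) contributes 3
|[w]| = 4

4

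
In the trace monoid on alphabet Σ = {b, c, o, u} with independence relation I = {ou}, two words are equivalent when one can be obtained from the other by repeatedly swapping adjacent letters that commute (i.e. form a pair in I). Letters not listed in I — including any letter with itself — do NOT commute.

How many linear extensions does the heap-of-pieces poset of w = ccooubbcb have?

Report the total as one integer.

drop 0:c onto floor
drop 1:c onto {0:c}
drop 2:o onto {1:c}
drop 3:o onto {2:o}
drop 4:u onto {1:c}
drop 5:b onto {3:o, 4:u}
drop 6:b onto {5:b}
drop 7:c onto {6:b}
drop 8:b onto {7:c}
ground layer = {0:c}
drop-orders for the pieces not yet dropped (sum over which currently-grounded one goes next):
  1 to go: {8} 1
  2 to go: {7,8} 1
  3 to go: {6,7,8} 1
  4 to go: {5,6,7,8} 1
  5 to go: {3,5,6,7,8} 1  {4,5,6,7,8} 1
  6 to go: {2,3,5,6,7,8} 1  {3,4,5,6,7,8} 2
  7 to go: {2,3,4,5,6,7,8} 3
  if 0:c drops first: 3 orders

3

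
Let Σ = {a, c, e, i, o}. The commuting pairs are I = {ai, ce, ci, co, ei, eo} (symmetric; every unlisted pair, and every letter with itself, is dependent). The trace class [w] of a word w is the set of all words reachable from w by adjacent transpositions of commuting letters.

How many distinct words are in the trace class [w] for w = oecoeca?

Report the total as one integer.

piece 0:o — minimal
piece 1:e — minimal
piece 2:c — minimal
piece 3:o rests on {0:o}
piece 4:e rests on {1:e}
piece 5:c rests on {2:c}
piece 6:a rests on {3:o, 4:e, 5:c}
minimal pieces: {0:o, 1:e, 2:c}
ways to finish when only these pieces remain (= sum over removing one remaining piece with nothing left below it):
  1 left: {6}→1
  2 left: {3,6}→1  {4,6}→1  {5,6}→1
  3 left: {0,3,6}→1  {1,4,6}→1  {2,5,6}→1  {3,4,6}→2  {3,5,6}→2  {4,5,6}→2
  4 left: {0,3,4,6}→3  {0,3,5,6}→3  {1,3,4,6}→3  {1,4,5,6}→3  {2,3,5,6}→3  {2,4,5,6}→3  {3,4,5,6}→6
  5 left: {0,1,3,4,6}→6  {0,2,3,5,6}→6  {0,3,4,5,6}→12  {1,2,4,5,6}→6  {1,3,4,5,6}→12  {2,3,4,5,6}→12
  placing 0:o first → 30 extensions
  placing 1:e first → 30 extensions
  placing 2:c first → 30 extensions
total linear extensions = 90

90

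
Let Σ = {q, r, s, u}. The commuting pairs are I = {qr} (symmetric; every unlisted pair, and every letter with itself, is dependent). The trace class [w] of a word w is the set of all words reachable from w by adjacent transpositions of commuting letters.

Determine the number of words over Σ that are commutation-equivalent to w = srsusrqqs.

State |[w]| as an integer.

3

drop 0:s onto floor
drop 1:r onto {0:s}
drop 2:s onto {1:r}
drop 3:u onto {2:s}
drop 4:s onto {3:u}
drop 5:r onto {4:s}
drop 6:q onto {4:s}
drop 7:q onto {6:q}
drop 8:s onto {5:r, 7:q}
ground layer = {0:s}
drop-orders for the pieces not yet dropped (sum over which currently-grounded one goes next):
  1 to go: {8} 1
  2 to go: {5,8} 1  {7,8} 1
  3 to go: {5,7,8} 2  {6,7,8} 1
  4 to go: {5,6,7,8} 3
  5 to go: {4,5,6,7,8} 3
  6 to go: {3,4,5,6,7,8} 3
  7 to go: {2,3,4,5,6,7,8} 3
  if 0:s drops first: 3 orders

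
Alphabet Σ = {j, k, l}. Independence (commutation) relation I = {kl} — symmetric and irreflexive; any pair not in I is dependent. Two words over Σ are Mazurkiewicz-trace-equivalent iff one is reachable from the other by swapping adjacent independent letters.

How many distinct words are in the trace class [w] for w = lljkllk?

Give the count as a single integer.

6

#0=l has no predecessor
#1=l depends on [0:l]
#2=j depends on [1:l]
#3=k depends on [2:j]
#4=l depends on [2:j]
#5=l depends on [4:l]
#6=k depends on [3:k]
sources: [0:l]
N(rest) = Σ N(rest − s) over sources s of rest; N(one piece) = 1:
  size 1 → [5]=1  [6]=1
  size 2 → [3,6]=1  [4,5]=1  [5,6]=2
  size 3 → [3,5,6]=3  [4,5,6]=3
  size 4 → [3,4,5,6]=6
  size 5 → [2,3,4,5,6]=6
  first=0(l) contributes 6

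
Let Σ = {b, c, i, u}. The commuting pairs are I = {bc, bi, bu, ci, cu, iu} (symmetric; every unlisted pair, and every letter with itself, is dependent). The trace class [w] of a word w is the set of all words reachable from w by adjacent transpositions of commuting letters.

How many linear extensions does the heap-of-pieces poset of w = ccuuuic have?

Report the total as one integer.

140

#0=c has no predecessor
#1=c depends on [0:c]
#2=u has no predecessor
#3=u depends on [2:u]
#4=u depends on [3:u]
#5=i has no predecessor
#6=c depends on [1:c]
sources: [0:c, 2:u, 5:i]
N(rest) = Σ N(rest − s) over sources s of rest; N(one piece) = 1:
  size 1 → [4]=1  [5]=1  [6]=1
  size 2 → [1,6]=1  [3,4]=1  [4,5]=2  [4,6]=2  [5,6]=2
  size 3 → [0,1,6]=1  [1,4,6]=3  [1,5,6]=3  [2,3,4]=1  [3,4,5]=3  [3,4,6]=3  [4,5,6]=6
  size 4 → [0,1,4,6]=4  [0,1,5,6]=4  [1,3,4,6]=6  [1,4,5,6]=12  [2,3,4,5]=4  [2,3,4,6]=4  [3,4,5,6]=12
  size 5 → [0,1,3,4,6]=10  [0,1,4,5,6]=20  [1,2,3,4,6]=10  [1,3,4,5,6]=30  [2,3,4,5,6]=20
  first=0(c) contributes 60
  first=2(u) contributes 60
  first=5(i) contributes 20
|[w]| = 140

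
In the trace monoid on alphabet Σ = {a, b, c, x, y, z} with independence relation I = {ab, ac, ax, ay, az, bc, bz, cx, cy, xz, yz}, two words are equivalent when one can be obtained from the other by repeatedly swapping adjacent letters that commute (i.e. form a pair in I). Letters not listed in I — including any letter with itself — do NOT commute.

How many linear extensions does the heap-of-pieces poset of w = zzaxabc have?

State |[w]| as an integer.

drop 0:z onto floor
drop 1:z onto {0:z}
drop 2:a onto floor
drop 3:x onto floor
drop 4:a onto {2:a}
drop 5:b onto {3:x}
drop 6:c onto {1:z}
ground layer = {0:z, 2:a, 3:x}
drop-orders for the pieces not yet dropped (sum over which currently-grounded one goes next):
  1 to go: {4} 1  {5} 1  {6} 1
  2 to go: {1,6} 1  {2,4} 1  {3,5} 1  {4,5} 2  {4,6} 2  {5,6} 2
  3 to go: {0,1,6} 1  {1,4,6} 3  {1,5,6} 3  {2,4,5} 3  {2,4,6} 3  {3,4,5} 3  {3,5,6} 3  {4,5,6} 6
  4 to go: {0,1,4,6} 4  {0,1,5,6} 4  {1,2,4,6} 6  {1,3,5,6} 6  {1,4,5,6} 12  {2,3,4,5} 6  {2,4,5,6} 12  {3,4,5,6} 12
  5 to go: {0,1,2,4,6} 10  {0,1,3,5,6} 10  {0,1,4,5,6} 20  {1,2,4,5,6} 30  {1,3,4,5,6} 30  {2,3,4,5,6} 30
  if 0:z drops first: 90 orders
  if 2:a drops first: 60 orders
  if 3:x drops first: 60 orders
heap linearizations: 210

210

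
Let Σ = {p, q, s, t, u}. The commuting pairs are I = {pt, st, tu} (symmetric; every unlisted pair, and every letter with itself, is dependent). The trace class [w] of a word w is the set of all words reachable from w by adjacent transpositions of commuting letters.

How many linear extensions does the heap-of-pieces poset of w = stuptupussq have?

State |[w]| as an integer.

piece 0:s — minimal
piece 1:t — minimal
piece 2:u rests on {0:s}
piece 3:p rests on {2:u}
piece 4:t rests on {1:t}
piece 5:u rests on {3:p}
piece 6:p rests on {5:u}
piece 7:u rests on {6:p}
piece 8:s rests on {7:u}
piece 9:s rests on {8:s}
piece 10:q rests on {4:t, 9:s}
minimal pieces: {0:s, 1:t}
ways to finish when only these pieces remain (= sum over removing one remaining piece with nothing left below it):
  1 left: {10}→1
  2 left: {4,10}→1  {9,10}→1
  3 left: {1,4,10}→1  {4,9,10}→2  {8,9,10}→1
  4 left: {1,4,9,10}→3  {4,8,9,10}→3  {7,8,9,10}→1
  5 left: {1,4,8,9,10}→6  {4,7,8,9,10}→4  {6,7,8,9,10}→1
  6 left: {1,4,7,8,9,10}→10  {4,6,7,8,9,10}→5  {5,6,7,8,9,10}→1
  7 left: {1,4,6,7,8,9,10}→15  {3,5,6,7,8,9,10}→1  {4,5,6,7,8,9,10}→6
  8 left: {1,4,5,6,7,8,9,10}→21  {2,3,5,6,7,8,9,10}→1  {3,4,5,6,7,8,9,10}→7
  9 left: {0,2,3,5,6,7,8,9,10}→1  {1,3,4,5,6,7,8,9,10}→28  {2,3,4,5,6,7,8,9,10}→8
  placing 0:s first → 36 extensions
  placing 1:t first → 9 extensions
total linear extensions = 45

45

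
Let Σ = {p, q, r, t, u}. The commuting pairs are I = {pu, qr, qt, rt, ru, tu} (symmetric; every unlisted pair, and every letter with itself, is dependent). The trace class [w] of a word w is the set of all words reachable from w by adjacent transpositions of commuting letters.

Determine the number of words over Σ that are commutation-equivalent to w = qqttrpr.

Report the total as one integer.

drop 0:q onto floor
drop 1:q onto {0:q}
drop 2:t onto floor
drop 3:t onto {2:t}
drop 4:r onto floor
drop 5:p onto {1:q, 3:t, 4:r}
drop 6:r onto {5:p}
ground layer = {0:q, 2:t, 4:r}
drop-orders for the pieces not yet dropped (sum over which currently-grounded one goes next):
  1 to go: {6} 1
  2 to go: {5,6} 1
  3 to go: {1,5,6} 1  {3,5,6} 1  {4,5,6} 1
  4 to go: {0,1,5,6} 1  {1,3,5,6} 2  {1,4,5,6} 2  {2,3,5,6} 1  {3,4,5,6} 2
  5 to go: {0,1,3,5,6} 3  {0,1,4,5,6} 3  {1,2,3,5,6} 3  {1,3,4,5,6} 6  {2,3,4,5,6} 3
  if 0:q drops first: 12 orders
  if 2:t drops first: 12 orders
  if 4:r drops first: 6 orders
heap linearizations: 30

30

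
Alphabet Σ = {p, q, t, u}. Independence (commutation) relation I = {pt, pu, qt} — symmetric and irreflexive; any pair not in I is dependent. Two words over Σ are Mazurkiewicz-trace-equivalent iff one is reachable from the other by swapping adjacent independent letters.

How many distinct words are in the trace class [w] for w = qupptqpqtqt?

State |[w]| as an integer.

175

drop 0:q onto floor
drop 1:u onto {0:q}
drop 2:p onto {0:q}
drop 3:p onto {2:p}
drop 4:t onto {1:u}
drop 5:q onto {1:u, 3:p}
drop 6:p onto {5:q}
drop 7:q onto {6:p}
drop 8:t onto {4:t}
drop 9:q onto {7:q}
drop 10:t onto {8:t}
ground layer = {0:q}
drop-orders for the pieces not yet dropped (sum over which currently-grounded one goes next):
  1 to go: {9} 1  {10} 1
  2 to go: {7,9} 1  {8,10} 1  {9,10} 2
  3 to go: {4,8,10} 1  {6,7,9} 1  {7,9,10} 3  {8,9,10} 3
  4 to go: {4,8,9,10} 4  {5,6,7,9} 1  {6,7,9,10} 4  {7,8,9,10} 6
  5 to go: {3,5,6,7,9} 1  {4,7,8,9,10} 10  {5,6,7,9,10} 5  {6,7,8,9,10} 10
  6 to go: {2,3,5,6,7,9} 1  {3,5,6,7,9,10} 6  {4,6,7,8,9,10} 20  {5,6,7,8,9,10} 15
  7 to go: {2,3,5,6,7,9,10} 7  {3,5,6,7,8,9,10} 21  {4,5,6,7,8,9,10} 35
  8 to go: {1,4,5,6,7,8,9,10} 35  {2,3,5,6,7,8,9,10} 28  {3,4,5,6,7,8,9,10} 56
  9 to go: {1,3,4,5,6,7,8,9,10} 91  {2,3,4,5,6,7,8,9,10} 84
  if 0:q drops first: 175 orders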